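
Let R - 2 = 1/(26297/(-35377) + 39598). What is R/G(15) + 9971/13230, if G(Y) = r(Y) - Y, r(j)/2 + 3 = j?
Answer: 18086195879929/18533009331270 ≈ 0.97589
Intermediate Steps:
r(j) = -6 + 2*j
G(Y) = -6 + Y (G(Y) = (-6 + 2*Y) - Y = -6 + Y)
R = 2801699675/1400832149 (R = 2 + 1/(26297/(-35377) + 39598) = 2 + 1/(26297*(-1/35377) + 39598) = 2 + 1/(-26297/35377 + 39598) = 2 + 1/(1400832149/35377) = 2 + 35377/1400832149 = 2801699675/1400832149 ≈ 2.0000)
R/G(15) + 9971/13230 = 2801699675/(1400832149*(-6 + 15)) + 9971/13230 = (2801699675/1400832149)/9 + 9971*(1/13230) = (2801699675/1400832149)*(⅑) + 9971/13230 = 2801699675/12607489341 + 9971/13230 = 18086195879929/18533009331270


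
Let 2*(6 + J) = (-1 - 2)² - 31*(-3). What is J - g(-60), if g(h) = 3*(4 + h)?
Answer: 213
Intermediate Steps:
J = 45 (J = -6 + ((-1 - 2)² - 31*(-3))/2 = -6 + ((-3)² + 93)/2 = -6 + (9 + 93)/2 = -6 + (½)*102 = -6 + 51 = 45)
g(h) = 12 + 3*h
J - g(-60) = 45 - (12 + 3*(-60)) = 45 - (12 - 180) = 45 - 1*(-168) = 45 + 168 = 213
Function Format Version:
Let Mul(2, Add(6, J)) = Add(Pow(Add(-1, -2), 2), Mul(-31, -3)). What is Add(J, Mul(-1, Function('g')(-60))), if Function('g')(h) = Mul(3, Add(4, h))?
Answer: 213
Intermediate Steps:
J = 45 (J = Add(-6, Mul(Rational(1, 2), Add(Pow(Add(-1, -2), 2), Mul(-31, -3)))) = Add(-6, Mul(Rational(1, 2), Add(Pow(-3, 2), 93))) = Add(-6, Mul(Rational(1, 2), Add(9, 93))) = Add(-6, Mul(Rational(1, 2), 102)) = Add(-6, 51) = 45)
Function('g')(h) = Add(12, Mul(3, h))
Add(J, Mul(-1, Function('g')(-60))) = Add(45, Mul(-1, Add(12, Mul(3, -60)))) = Add(45, Mul(-1, Add(12, -180))) = Add(45, Mul(-1, -168)) = Add(45, 168) = 213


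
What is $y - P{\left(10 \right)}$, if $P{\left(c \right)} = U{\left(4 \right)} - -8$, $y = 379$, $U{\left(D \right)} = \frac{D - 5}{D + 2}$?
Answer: $\frac{2227}{6} \approx 371.17$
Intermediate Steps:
$U{\left(D \right)} = \frac{-5 + D}{2 + D}$
$P{\left(c \right)} = \frac{47}{6}$ ($P{\left(c \right)} = \frac{-5 + 4}{2 + 4} - -8 = \frac{1}{6} \left(-1\right) + 8 = - \frac{1}{6} + 8 = \frac{47}{6}$)
$y - P{\left(10 \right)} = 379 - \frac{47}{6} = \frac{2227}{6}$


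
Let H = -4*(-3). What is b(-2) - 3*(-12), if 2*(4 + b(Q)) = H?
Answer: 38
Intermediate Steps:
H = 12
b(Q) = 2 (b(Q) = -4 + (1/2)*12 = -4 + 6 = 2)
b(-2) - 3*(-12) = 2 - 3*(-12) = 2 + 36 = 38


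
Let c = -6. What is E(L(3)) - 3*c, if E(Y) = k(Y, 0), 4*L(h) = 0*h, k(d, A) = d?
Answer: 18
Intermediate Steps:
L(h) = 0 (L(h) = (0*h)/4 = (1/4)*0 = 0)
E(Y) = Y
E(L(3)) - 3*c = 0 - 3*(-6) = 0 + 18 = 18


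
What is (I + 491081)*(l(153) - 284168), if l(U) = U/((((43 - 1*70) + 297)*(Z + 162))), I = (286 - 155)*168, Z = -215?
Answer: -231827533896193/1590 ≈ -1.4580e+11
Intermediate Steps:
I = 22008 (I = 131*168 = 22008)
l(U) = -U/14310 (l(U) = U/((((43 - 1*70) + 297)*(-215 + 162))) = U/((((43 - 70) + 297)*(-53))) = U/(((-27 + 297)*(-53))) = U/((270*(-53))) = U/(-14310) = U*(-1/14310) = -U/14310)
(I + 491081)*(l(153) - 284168) = (22008 + 491081)*(-1/14310*153 - 284168) = 513089*(-17/1590 - 284168) = 513089*(-451827137/1590) = -231827533896193/1590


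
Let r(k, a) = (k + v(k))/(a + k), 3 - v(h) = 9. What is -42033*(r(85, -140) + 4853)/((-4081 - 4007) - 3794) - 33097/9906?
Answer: 328648669841/19152870 ≈ 17159.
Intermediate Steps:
v(h) = -6 (v(h) = 3 - 1*9 = 3 - 9 = -6)
r(k, a) = (-6 + k)/(a + k) (r(k, a) = (k - 6)/(a + k) = (-6 + k)/(a + k))
-42033*(r(85, -140) + 4853)/((-4081 - 4007) - 3794) - 33097/9906 = -42033*((-6 + 85)/(-140 + 85) + 4853)/((-4081 - 4007) - 3794) - 33097/9906 = -42033*(79/(-55) + 4853)/(-8088 - 3794) - 33097*1/9906 = -42033/((-11882/(-1/55*79 + 4853))) - 33097/9906 = -42033/((-11882/(-79/55 + 4853))) - 33097/9906 = -42033/((-11882/266836/55)) - 33097/9906 = -42033/((-11882*55/266836)) - 33097/9906 = -42033/(-326755/133418) - 33097/9906 = -42033*(-133418/326755) - 33097/9906 = 5607958794/326755 - 33097/9906 = 328648669841/19152870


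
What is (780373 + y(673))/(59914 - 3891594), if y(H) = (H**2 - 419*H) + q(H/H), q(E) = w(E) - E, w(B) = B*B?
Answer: -190263/766336 ≈ -0.24828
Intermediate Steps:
w(B) = B**2
q(E) = E**2 - E
y(H) = H**2 - 419*H (y(H) = (H**2 - 419*H) + (H/H)*(-1 + H/H) = (H**2 - 419*H) + 1*(-1 + 1) = (H**2 - 419*H) + 1*0 = (H**2 - 419*H) + 0 = H**2 - 419*H)
(780373 + y(673))/(59914 - 3891594) = (780373 + 673*(-419 + 673))/(59914 - 3891594) = (780373 + 673*254)/(-3831680) = (780373 + 170942)*(-1/3831680) = 951315*(-1/3831680) = -190263/766336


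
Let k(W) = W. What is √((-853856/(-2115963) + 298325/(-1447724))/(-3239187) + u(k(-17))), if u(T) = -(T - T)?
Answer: I*√18525532851980679621500013939/551261114854270758 ≈ 0.0002469*I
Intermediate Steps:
u(T) = 0 (u(T) = -1*0 = 0)
√((-853856/(-2115963) + 298325/(-1447724))/(-3239187) + u(k(-17))) = √((-853856/(-2115963) + 298325/(-1447724))/(-3239187) + 0) = √((-853856*(-1/2115963) + 298325*(-1/1447724))*(-1/3239187) + 0) = √((853856/2115963 - 298325/1447724)*(-1/3239187) + 0) = √((604903161769/3063330418212)*(-1/3239187) + 0) = √(-604903161769/9922700067376873644 + 0) = √(-604903161769/9922700067376873644) = I*√18525532851980679621500013939/551261114854270758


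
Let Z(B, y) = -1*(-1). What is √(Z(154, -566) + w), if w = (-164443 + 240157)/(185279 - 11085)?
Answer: √10883118538/87097 ≈ 1.1978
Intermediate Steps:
Z(B, y) = 1
w = 37857/87097 (w = 75714/174194 = 75714*(1/174194) = 37857/87097 ≈ 0.43465)
√(Z(154, -566) + w) = √(1 + 37857/87097) = √(124954/87097) = √10883118538/87097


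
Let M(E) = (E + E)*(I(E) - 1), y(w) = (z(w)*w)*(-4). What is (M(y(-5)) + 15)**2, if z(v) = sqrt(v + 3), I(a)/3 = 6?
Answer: -924575 + 20400*I*sqrt(2) ≈ -9.2458e+5 + 28850.0*I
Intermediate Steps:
I(a) = 18 (I(a) = 3*6 = 18)
z(v) = sqrt(3 + v)
y(w) = -4*w*sqrt(3 + w) (y(w) = (sqrt(3 + w)*w)*(-4) = (w*sqrt(3 + w))*(-4) = -4*w*sqrt(3 + w))
M(E) = 34*E (M(E) = (E + E)*(18 - 1) = (2*E)*17 = 34*E)
(M(y(-5)) + 15)**2 = (34*(-4*(-5)*sqrt(3 - 5)) + 15)**2 = (34*(-4*(-5)*sqrt(-2)) + 15)**2 = (34*(-4*(-5)*I*sqrt(2)) + 15)**2 = (34*(20*I*sqrt(2)) + 15)**2 = (680*I*sqrt(2) + 15)**2 = (15 + 680*I*sqrt(2))**2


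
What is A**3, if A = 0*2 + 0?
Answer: 0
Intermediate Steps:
A = 0 (A = 0 + 0 = 0)
A**3 = 0**3 = 0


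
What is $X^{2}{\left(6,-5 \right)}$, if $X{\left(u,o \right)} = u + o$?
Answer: $1$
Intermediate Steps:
$X{\left(u,o \right)} = o + u$
$X^{2}{\left(6,-5 \right)} = \left(-5 + 6\right)^{2} = 1^{2} = 1$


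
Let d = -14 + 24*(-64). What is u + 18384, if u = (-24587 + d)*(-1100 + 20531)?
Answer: -507849663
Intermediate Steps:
d = -1550 (d = -14 - 1536 = -1550)
u = -507868047 (u = (-24587 - 1550)*(-1100 + 20531) = -26137*19431 = -507868047)
u + 18384 = -507868047 + 18384 = -507849663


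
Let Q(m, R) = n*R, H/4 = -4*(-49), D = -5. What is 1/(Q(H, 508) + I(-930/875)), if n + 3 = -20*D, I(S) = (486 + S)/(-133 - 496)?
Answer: 6475/319057108 ≈ 2.0294e-5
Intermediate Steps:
I(S) = -486/629 - S/629 (I(S) = (486 + S)/(-629) = (486 + S)*(-1/629) = -486/629 - S/629)
H = 784 (H = 4*(-4*(-49)) = 4*196 = 784)
n = 97 (n = -3 - 20*(-5) = -3 + 100 = 97)
Q(m, R) = 97*R
1/(Q(H, 508) + I(-930/875)) = 1/(97*508 + (-486/629 - (-930)/(629*875))) = 1/(49276 + (-486/629 - (-930)/(629*875))) = 1/(49276 + (-486/629 - 1/629*(-186/175))) = 1/(49276 + (-486/629 + 186/110075)) = 1/(49276 - 4992/6475) = 1/(319057108/6475) = 6475/319057108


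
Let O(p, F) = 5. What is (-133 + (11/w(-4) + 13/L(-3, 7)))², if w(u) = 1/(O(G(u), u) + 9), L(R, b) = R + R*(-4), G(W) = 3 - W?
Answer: 40804/81 ≈ 503.75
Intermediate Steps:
L(R, b) = -3*R (L(R, b) = R - 4*R = -3*R)
w(u) = 1/14 (w(u) = 1/(5 + 9) = 1/14)
(-133 + (11/w(-4) + 13/L(-3, 7)))² = (-133 + (11/(1/14) + 13/((-3*(-3)))))² = (-133 + (11*14 + 13/9))² = (-133 + (154 + 13*(⅑)))² = (-133 + (154 + 13/9))² = (-133 + 1399/9)² = (202/9)² = 40804/81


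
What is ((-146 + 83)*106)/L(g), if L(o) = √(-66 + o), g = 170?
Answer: -3339*√26/26 ≈ -654.83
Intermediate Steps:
((-146 + 83)*106)/L(g) = ((-146 + 83)*106)/(√(-66 + 170)) = (-63*106)/(√104) = -6678*√26/52 = -3339*√26/26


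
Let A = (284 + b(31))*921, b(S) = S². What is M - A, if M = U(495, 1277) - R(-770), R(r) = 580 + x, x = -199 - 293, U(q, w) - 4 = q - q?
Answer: -1146729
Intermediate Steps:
U(q, w) = 4 (U(q, w) = 4 + (q - q) = 4 + 0 = 4)
x = -492
R(r) = 88 (R(r) = 580 - 492 = 88)
M = -84 (M = 4 - 1*88 = 4 - 88 = -84)
A = 1146645 (A = (284 + 31²)*921 = (284 + 961)*921 = 1245*921 = 1146645)
M - A = -84 - 1*1146645 = -84 - 1146645 = -1146729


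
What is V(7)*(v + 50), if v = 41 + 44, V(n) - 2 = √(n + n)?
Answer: 270 + 135*√14 ≈ 775.12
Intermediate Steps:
V(n) = 2 + √2*√n (V(n) = 2 + √(n + n) = 2 + √(2*n) = 2 + √2*√n)
v = 85
V(7)*(v + 50) = (2 + √2*√7)*(85 + 50) = (2 + √14)*135 = 270 + 135*√14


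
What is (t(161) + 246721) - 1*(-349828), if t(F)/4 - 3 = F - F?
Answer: 596561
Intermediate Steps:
t(F) = 12 (t(F) = 12 + 4*(F - F) = 12 + 4*0 = 12 + 0 = 12)
(t(161) + 246721) - 1*(-349828) = (12 + 246721) - 1*(-349828) = 246733 + 349828 = 596561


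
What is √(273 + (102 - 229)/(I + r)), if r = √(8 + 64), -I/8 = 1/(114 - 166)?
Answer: √(-2210 + 42588*√2)/(2*√(1 + 39*√2)) ≈ 16.072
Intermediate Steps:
I = 2/13 (I = -8/(114 - 166) = -8/(-52) = -8*(-1/52) = 2/13 ≈ 0.15385)
r = 6*√2 (r = √72 = 6*√2 ≈ 8.4853)
√(273 + (102 - 229)/(I + r)) = √(273 + (102 - 229)/(2/13 + 6*√2)) = √(273 - 127/(2/13 + 6*√2))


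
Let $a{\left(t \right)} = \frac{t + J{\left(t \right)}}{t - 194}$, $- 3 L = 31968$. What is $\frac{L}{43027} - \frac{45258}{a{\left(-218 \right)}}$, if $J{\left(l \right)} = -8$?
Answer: $- \frac{401148293124}{4862051} \approx -82506.0$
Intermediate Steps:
$L = -10656$ ($L = \left(- \frac{1}{3}\right) 31968 = -10656$)
$a{\left(t \right)} = \frac{-8 + t}{-194 + t}$ ($a{\left(t \right)} = \frac{t - 8}{t - 194} = \frac{-8 + t}{-194 + t}$)
$\frac{L}{43027} - \frac{45258}{a{\left(-218 \right)}} = - \frac{10656}{43027} - \frac{45258}{\frac{1}{-194 - 218} \left(-8 - 218\right)} = \left(-10656\right) \frac{1}{43027} - \frac{45258}{\frac{1}{-412} \left(-226\right)} = - \frac{10656}{43027} - \frac{45258}{\left(- \frac{1}{412}\right) \left(-226\right)} = - \frac{10656}{43027} - \frac{45258}{\frac{113}{206}} = - \frac{10656}{43027} - \frac{9323148}{113} = - \frac{401148293124}{4862051}$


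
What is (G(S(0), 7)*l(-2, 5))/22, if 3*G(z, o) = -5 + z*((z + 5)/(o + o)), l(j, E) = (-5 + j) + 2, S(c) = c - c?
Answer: 25/66 ≈ 0.37879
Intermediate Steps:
S(c) = 0
l(j, E) = -3 + j
G(z, o) = -5/3 + z*(5 + z)/(6*o) (G(z, o) = (-5 + z*((z + 5)/(o + o)))/3 = (-5 + z*((5 + z)/((2*o))))/3 = (-5 + z*((5 + z)*(1/(2*o))))/3 = (-5 + z*((5 + z)/(2*o)))/3 = (-5 + z*(5 + z)/(2*o))/3 = -5/3 + z*(5 + z)/(6*o))
(G(S(0), 7)*l(-2, 5))/22 = (((⅙)*(0² - 10*7 + 5*0)/7)*(-3 - 2))/22 = (((⅙)*(⅐)*(0 - 70 + 0))*(-5))*(1/22) = (((⅙)*(⅐)*(-70))*(-5))*(1/22) = -5/3*(-5)*(1/22) = (25/3)*(1/22) = 25/66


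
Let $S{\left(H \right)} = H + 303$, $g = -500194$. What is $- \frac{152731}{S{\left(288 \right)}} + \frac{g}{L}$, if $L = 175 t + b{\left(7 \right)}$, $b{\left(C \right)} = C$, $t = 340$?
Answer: $- \frac{9384178271}{35168637} \approx -266.83$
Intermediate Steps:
$S{\left(H \right)} = 303 + H$
$L = 59507$ ($L = 175 \cdot 340 + 7 = 59500 + 7 = 59507$)
$- \frac{152731}{S{\left(288 \right)}} + \frac{g}{L} = - \frac{152731}{303 + 288} - \frac{500194}{59507} = - \frac{152731}{591} - \frac{500194}{59507} = - \frac{9384178271}{35168637}$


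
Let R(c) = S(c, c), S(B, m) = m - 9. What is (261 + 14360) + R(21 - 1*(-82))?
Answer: 14715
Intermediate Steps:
S(B, m) = -9 + m
R(c) = -9 + c
(261 + 14360) + R(21 - 1*(-82)) = (261 + 14360) + (-9 + (21 - 1*(-82))) = 14621 + (-9 + (21 + 82)) = 14621 + (-9 + 103) = 14621 + 94 = 14715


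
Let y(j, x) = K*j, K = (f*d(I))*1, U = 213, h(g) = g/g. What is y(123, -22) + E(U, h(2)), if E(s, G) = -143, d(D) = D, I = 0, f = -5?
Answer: -143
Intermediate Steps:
h(g) = 1
K = 0 (K = -5*0*1 = 0*1 = 0)
y(j, x) = 0 (y(j, x) = 0*j = 0)
y(123, -22) + E(U, h(2)) = 0 - 143 = -143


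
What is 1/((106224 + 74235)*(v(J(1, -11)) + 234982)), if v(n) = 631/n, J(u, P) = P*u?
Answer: 11/466336914489 ≈ 2.3588e-11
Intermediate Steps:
1/((106224 + 74235)*(v(J(1, -11)) + 234982)) = 1/((106224 + 74235)*(631/((-11*1)) + 234982)) = 1/(180459*(631/(-11) + 234982)) = 1/(180459*(631*(-1/11) + 234982)) = 1/(180459*(-631/11 + 234982)) = 1/(180459*(2584171/11)) = 1/(466336914489/11) = 11/466336914489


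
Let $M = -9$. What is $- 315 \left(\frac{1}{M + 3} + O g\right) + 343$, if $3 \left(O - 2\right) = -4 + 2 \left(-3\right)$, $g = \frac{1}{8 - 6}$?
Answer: $\frac{1211}{2} \approx 605.5$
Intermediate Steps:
$g = \frac{1}{2} \approx 0.5$
$O = - \frac{4}{3}$ ($O = 2 + \frac{-4 + 2 \left(-3\right)}{3} = 2 + \frac{-4 - 6}{3} = 2 + \frac{1}{3} \left(-10\right) = 2 - \frac{10}{3} = - \frac{4}{3} \approx -1.3333$)
$- 315 \left(\frac{1}{M + 3} + O g\right) + 343 = - 315 \left(\frac{1}{-9 + 3} - \frac{2}{3}\right) + 343 = - 315 \left(\frac{1}{-6} - \frac{2}{3}\right) + 343 = - 315 \left(- \frac{1}{6} - \frac{2}{3}\right) + 343 = \left(-315\right) \left(- \frac{5}{6}\right) + 343 = \frac{525}{2} + 343 = \frac{1211}{2}$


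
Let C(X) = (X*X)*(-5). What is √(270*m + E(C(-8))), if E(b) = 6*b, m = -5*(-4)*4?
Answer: 4*√1230 ≈ 140.29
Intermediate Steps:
C(X) = -5*X² (C(X) = X²*(-5) = -5*X²)
m = 80 (m = 20*4 = 80)
√(270*m + E(C(-8))) = √(270*80 + 6*(-5*(-8)²)) = √(21600 + 6*(-5*64)) = √(21600 + 6*(-320)) = √(21600 - 1920) = √19680 = 4*√1230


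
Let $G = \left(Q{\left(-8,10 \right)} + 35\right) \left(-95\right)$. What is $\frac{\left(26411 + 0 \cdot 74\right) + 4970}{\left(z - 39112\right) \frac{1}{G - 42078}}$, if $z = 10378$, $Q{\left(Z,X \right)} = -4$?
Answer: $\frac{1412866763}{28734} \approx 49171.0$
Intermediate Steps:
$G = -2945$ ($G = \left(-4 + 35\right) \left(-95\right) = 31 \left(-95\right) = -2945$)
$\frac{\left(26411 + 0 \cdot 74\right) + 4970}{\left(z - 39112\right) \frac{1}{G - 42078}} = \frac{\left(26411 + 0 \cdot 74\right) + 4970}{\left(10378 - 39112\right) \frac{1}{-2945 - 42078}} = \frac{\left(26411 + 0\right) + 4970}{\left(-28734\right) \frac{1}{-45023}} = \frac{26411 + 4970}{\left(-28734\right) \left(- \frac{1}{45023}\right)} = \frac{31381}{\frac{28734}{45023}} = 31381 \cdot \frac{45023}{28734} = \frac{1412866763}{28734}$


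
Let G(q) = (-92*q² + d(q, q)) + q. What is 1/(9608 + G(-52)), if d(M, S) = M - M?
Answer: -1/239212 ≈ -4.1804e-6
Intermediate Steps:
d(M, S) = 0
G(q) = q - 92*q² (G(q) = (-92*q² + 0) + q = -92*q² + q = q - 92*q²)
1/(9608 + G(-52)) = 1/(9608 - 52*(1 - 92*(-52))) = 1/(9608 - 52*(1 + 4784)) = 1/(9608 - 52*4785) = 1/(9608 - 248820) = 1/(-239212) = -1/239212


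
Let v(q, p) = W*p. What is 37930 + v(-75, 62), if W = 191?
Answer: 49772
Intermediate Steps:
v(q, p) = 191*p
37930 + v(-75, 62) = 37930 + 191*62 = 37930 + 11842 = 49772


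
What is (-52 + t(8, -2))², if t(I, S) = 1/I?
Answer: 172225/64 ≈ 2691.0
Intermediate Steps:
(-52 + t(8, -2))² = (-52 + 1/8)² = (-52 + ⅛)² = (-415/8)² = 172225/64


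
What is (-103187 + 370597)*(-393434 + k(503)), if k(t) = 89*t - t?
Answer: -93371549700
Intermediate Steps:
k(t) = 88*t
(-103187 + 370597)*(-393434 + k(503)) = (-103187 + 370597)*(-393434 + 88*503) = 267410*(-393434 + 44264) = 267410*(-349170) = -93371549700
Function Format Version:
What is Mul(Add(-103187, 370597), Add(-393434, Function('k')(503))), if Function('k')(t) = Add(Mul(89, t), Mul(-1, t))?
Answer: -93371549700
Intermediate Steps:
Function('k')(t) = Mul(88, t)
Mul(Add(-103187, 370597), Add(-393434, Function('k')(503))) = Mul(Add(-103187, 370597), Add(-393434, Mul(88, 503))) = Mul(267410, Add(-393434, 44264)) = Mul(267410, -349170) = -93371549700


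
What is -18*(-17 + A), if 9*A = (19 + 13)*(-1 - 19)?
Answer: 1586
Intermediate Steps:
A = -640/9 (A = ((19 + 13)*(-1 - 19))/9 = (32*(-20))/9 = (1/9)*(-640) = -640/9 ≈ -71.111)
-18*(-17 + A) = -18*(-17 - 640/9) = -18*(-793/9) = 1586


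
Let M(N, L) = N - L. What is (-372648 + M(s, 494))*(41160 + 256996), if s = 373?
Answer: -111143313964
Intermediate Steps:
(-372648 + M(s, 494))*(41160 + 256996) = (-372648 + (373 - 1*494))*(41160 + 256996) = (-372648 + (373 - 494))*298156 = (-372648 - 121)*298156 = -372769*298156 = -111143313964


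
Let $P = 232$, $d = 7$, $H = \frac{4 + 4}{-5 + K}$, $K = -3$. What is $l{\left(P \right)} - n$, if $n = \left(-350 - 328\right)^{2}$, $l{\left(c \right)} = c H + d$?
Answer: $-459909$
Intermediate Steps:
$H = -1$ ($H = \frac{4 + 4}{-5 - 3} = \frac{8}{-8} = 8 \left(- \frac{1}{8}\right) = -1$)
$l{\left(c \right)} = 7 - c$ ($l{\left(c \right)} = c \left(-1\right) + 7 = - c + 7 = 7 - c$)
$n = 459684$ ($n = \left(-678\right)^{2} = 459684$)
$l{\left(P \right)} - n = \left(7 - 232\right) - 459684 = -225 - 459684 = -459909$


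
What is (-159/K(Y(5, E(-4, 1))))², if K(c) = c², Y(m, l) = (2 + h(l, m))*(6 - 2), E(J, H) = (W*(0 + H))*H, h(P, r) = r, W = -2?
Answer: 25281/614656 ≈ 0.041130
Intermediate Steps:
E(J, H) = -2*H² (E(J, H) = (-2*(0 + H))*H = (-2*H)*H = -2*H²)
Y(m, l) = 8 + 4*m (Y(m, l) = (2 + m)*(6 - 2) = (2 + m)*4 = 8 + 4*m)
(-159/K(Y(5, E(-4, 1))))² = (-159/(8 + 4*5)²)² = (-159/(8 + 20)²)² = (-159/(28²))² = (-159/784)² = 25281/614656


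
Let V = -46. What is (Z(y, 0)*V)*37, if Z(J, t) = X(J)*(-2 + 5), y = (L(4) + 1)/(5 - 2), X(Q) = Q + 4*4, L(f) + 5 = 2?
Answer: -78292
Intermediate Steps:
L(f) = -3 (L(f) = -5 + 2 = -3)
X(Q) = 16 + Q (X(Q) = Q + 16 = 16 + Q)
y = -⅔ (y = (-3 + 1)/(5 - 2) = -2/3 = -2*⅓ = -⅔ ≈ -0.66667)
Z(J, t) = 48 + 3*J (Z(J, t) = (16 + J)*(-2 + 5) = (16 + J)*3 = 48 + 3*J)
(Z(y, 0)*V)*37 = ((48 + 3*(-⅔))*(-46))*37 = ((48 - 2)*(-46))*37 = (46*(-46))*37 = -2116*37 = -78292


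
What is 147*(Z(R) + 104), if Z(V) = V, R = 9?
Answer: 16611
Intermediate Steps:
147*(Z(R) + 104) = 147*(9 + 104) = 147*113 = 16611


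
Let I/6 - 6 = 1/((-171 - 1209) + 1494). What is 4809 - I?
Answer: 90686/19 ≈ 4772.9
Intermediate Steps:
I = 685/19 (I = 36 + 6/((-171 - 1209) + 1494) = 36 + 6/(-1380 + 1494) = 36 + 6/114 = 36 + 6*(1/114) = 36 + 1/19 = 685/19 ≈ 36.053)
4809 - I = 4809 - 1*685/19 = 4809 - 685/19 = 90686/19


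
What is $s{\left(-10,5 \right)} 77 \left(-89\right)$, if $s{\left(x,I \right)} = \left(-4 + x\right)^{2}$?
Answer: $-1343188$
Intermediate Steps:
$s{\left(-10,5 \right)} 77 \left(-89\right) = \left(-4 - 10\right)^{2} \cdot 77 \left(-89\right) = \left(-14\right)^{2} \cdot 77 \left(-89\right) = 196 \cdot 77 \left(-89\right) = 15092 \left(-89\right) = -1343188$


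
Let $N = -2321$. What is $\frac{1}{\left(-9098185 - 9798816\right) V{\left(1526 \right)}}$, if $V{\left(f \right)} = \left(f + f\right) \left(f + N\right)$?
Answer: $\frac{1}{45850549406340} \approx 2.181 \cdot 10^{-14}$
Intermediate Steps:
$V{\left(f \right)} = 2 f \left(-2321 + f\right)$ ($V{\left(f \right)} = \left(f + f\right) \left(f - 2321\right) = 2 f \left(-2321 + f\right)$)
$\frac{1}{\left(-9098185 - 9798816\right) V{\left(1526 \right)}} = \frac{1}{\left(-9098185 - 9798816\right) 2 \cdot 1526 \left(-2321 + 1526\right)} = \frac{1}{\left(-18897001\right) 2 \cdot 1526 \left(-795\right)} = - \frac{1}{18897001 \left(-2426340\right)} = \left(- \frac{1}{18897001}\right) \left(- \frac{1}{2426340}\right) = \frac{1}{45850549406340}$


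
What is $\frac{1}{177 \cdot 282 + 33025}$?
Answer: $\frac{1}{82939} \approx 1.2057 \cdot 10^{-5}$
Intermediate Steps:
$\frac{1}{177 \cdot 282 + 33025} = \frac{1}{49914 + 33025} = \frac{1}{82939}$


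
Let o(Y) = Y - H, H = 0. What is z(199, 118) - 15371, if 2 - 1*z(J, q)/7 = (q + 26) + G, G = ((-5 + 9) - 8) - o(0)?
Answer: -16337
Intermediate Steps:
o(Y) = Y (o(Y) = Y - 1*0 = Y + 0 = Y)
G = -4 (G = ((-5 + 9) - 8) - 1*0 = (4 - 8) + 0 = -4 + 0 = -4)
z(J, q) = -140 - 7*q (z(J, q) = 14 - 7*((q + 26) - 4) = 14 - 7*((26 + q) - 4) = 14 - 7*(22 + q) = 14 + (-154 - 7*q) = -140 - 7*q)
z(199, 118) - 15371 = (-140 - 7*118) - 15371 = (-140 - 826) - 15371 = -966 - 15371 = -16337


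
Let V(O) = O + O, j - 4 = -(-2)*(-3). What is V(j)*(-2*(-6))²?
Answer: -576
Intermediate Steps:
j = -2 (j = 4 - (-2)*(-3) = 4 - 2*3 = 4 - 6 = -2)
V(O) = 2*O
V(j)*(-2*(-6))² = (2*(-2))*(-2*(-6))² = -4*12² = -4*144 = -576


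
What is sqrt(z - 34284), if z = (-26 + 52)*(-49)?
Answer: I*sqrt(35558) ≈ 188.57*I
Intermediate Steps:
z = -1274 (z = 26*(-49) = -1274)
sqrt(z - 34284) = sqrt(-1274 - 34284) = sqrt(-35558) = I*sqrt(35558)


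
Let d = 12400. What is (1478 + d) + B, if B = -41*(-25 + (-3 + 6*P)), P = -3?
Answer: 15764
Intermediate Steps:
B = 1886 (B = -41*(-25 + (-3 + 6*(-3))) = -41*(-25 + (-3 - 18)) = -41*(-25 - 21) = -41*(-46) = 1886)
(1478 + d) + B = (1478 + 12400) + 1886 = 13878 + 1886 = 15764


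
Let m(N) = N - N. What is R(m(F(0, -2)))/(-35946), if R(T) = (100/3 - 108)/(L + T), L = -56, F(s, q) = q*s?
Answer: -2/53919 ≈ -3.7093e-5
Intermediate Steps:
m(N) = 0
R(T) = -224/(3*(-56 + T)) (R(T) = (100/3 - 108)/(-56 + T) = -224/(3*(-56 + T)))
R(m(F(0, -2)))/(-35946) = -224/(-168 + 3*0)/(-35946) = -224/(-168 + 0)*(-1/35946) = -224/(-168)*(-1/35946) = -224*(-1/168)*(-1/35946) = (4/3)*(-1/35946) = -2/53919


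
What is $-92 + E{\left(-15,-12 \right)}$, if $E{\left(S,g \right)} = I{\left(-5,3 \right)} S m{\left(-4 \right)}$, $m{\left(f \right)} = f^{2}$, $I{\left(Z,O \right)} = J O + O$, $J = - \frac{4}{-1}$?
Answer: $-3692$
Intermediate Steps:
$J = 4$ ($J = \left(-4\right) \left(-1\right) = 4$)
$I{\left(Z,O \right)} = 5 O$ ($I{\left(Z,O \right)} = 4 O + O = 5 O$)
$E{\left(S,g \right)} = 240 S$ ($E{\left(S,g \right)} = 5 \cdot 3 S \left(-4\right)^{2} = 15 S 16 = 240 S$)
$-92 + E{\left(-15,-12 \right)} = -92 + 240 \left(-15\right) = -92 - 3600 = -3692$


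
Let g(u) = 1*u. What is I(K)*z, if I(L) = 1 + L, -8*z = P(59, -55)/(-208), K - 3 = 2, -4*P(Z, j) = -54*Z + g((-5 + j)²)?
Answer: -621/1664 ≈ -0.37320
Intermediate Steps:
g(u) = u
P(Z, j) = -(-5 + j)²/4 + 27*Z/2 (P(Z, j) = -(-54*Z + (-5 + j)²)/4 = -((-5 + j)² - 54*Z)/4 = -(-5 + j)²/4 + 27*Z/2)
K = 5 (K = 3 + 2 = 5)
z = -207/3328 (z = -(-(-5 - 55)²/4 + (27/2)*59)/(8*(-208)) = -(-¼*(-60)² + 1593/2)*(-1)/(8*208) = -(-¼*3600 + 1593/2)*(-1)/(8*208) = -(-900 + 1593/2)*(-1)/(8*208) = -(-207)*(-1)/(16*208) = -⅛*207/416 = -207/3328 ≈ -0.062200)
I(K)*z = (1 + 5)*(-207/3328) = 6*(-207/3328) = -621/1664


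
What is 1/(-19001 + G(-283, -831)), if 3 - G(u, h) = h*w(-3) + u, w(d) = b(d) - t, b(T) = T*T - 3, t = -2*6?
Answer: -1/3757 ≈ -0.00026617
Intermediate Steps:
t = -12
b(T) = -3 + T² (b(T) = T² - 3 = -3 + T²)
w(d) = 9 + d² (w(d) = (-3 + d²) - 1*(-12) = (-3 + d²) + 12 = 9 + d²)
G(u, h) = 3 - u - 18*h (G(u, h) = 3 - (h*(9 + (-3)²) + u) = 3 - (h*(9 + 9) + u) = 3 - (h*18 + u) = 3 - (18*h + u) = 3 - (u + 18*h) = 3 + (-u - 18*h) = 3 - u - 18*h)
1/(-19001 + G(-283, -831)) = 1/(-19001 + (3 - 1*(-283) - 18*(-831))) = 1/(-19001 + (3 + 283 + 14958)) = 1/(-19001 + 15244) = 1/(-3757) = -1/3757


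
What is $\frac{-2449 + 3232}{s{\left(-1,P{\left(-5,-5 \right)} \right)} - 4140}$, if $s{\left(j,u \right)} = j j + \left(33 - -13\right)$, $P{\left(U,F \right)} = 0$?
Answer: $- \frac{783}{4093} \approx -0.1913$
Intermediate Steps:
$s{\left(j,u \right)} = 46 + j^{2}$ ($s{\left(j,u \right)} = j^{2} + \left(33 + 13\right) = j^{2} + 46 = 46 + j^{2}$)
$\frac{-2449 + 3232}{s{\left(-1,P{\left(-5,-5 \right)} \right)} - 4140} = \frac{-2449 + 3232}{\left(46 + \left(-1\right)^{2}\right) - 4140} = \frac{783}{\left(46 + 1\right) - 4140} = \frac{783}{47 - 4140} = \frac{783}{-4093} = 783 \left(- \frac{1}{4093}\right) = - \frac{783}{4093}$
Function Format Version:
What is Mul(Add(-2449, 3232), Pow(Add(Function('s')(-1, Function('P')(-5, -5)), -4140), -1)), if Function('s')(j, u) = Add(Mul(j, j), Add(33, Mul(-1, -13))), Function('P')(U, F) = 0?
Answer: Rational(-783, 4093) ≈ -0.19130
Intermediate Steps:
Function('s')(j, u) = Add(46, Pow(j, 2)) (Function('s')(j, u) = Add(Pow(j, 2), Add(33, 13)) = Add(Pow(j, 2), 46) = Add(46, Pow(j, 2)))
Mul(Add(-2449, 3232), Pow(Add(Function('s')(-1, Function('P')(-5, -5)), -4140), -1)) = Mul(Add(-2449, 3232), Pow(Add(Add(46, Pow(-1, 2)), -4140), -1)) = Mul(783, Pow(Add(Add(46, 1), -4140), -1)) = Mul(783, Pow(Add(47, -4140), -1)) = Mul(783, Pow(-4093, -1)) = Mul(783, Rational(-1, 4093)) = Rational(-783, 4093)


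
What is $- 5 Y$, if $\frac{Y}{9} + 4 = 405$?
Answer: $-18045$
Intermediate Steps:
$Y = 3609$ ($Y = -36 + 9 \cdot 405 = -36 + 3645 = 3609$)
$- 5 Y = \left(-5\right) 3609 = -18045$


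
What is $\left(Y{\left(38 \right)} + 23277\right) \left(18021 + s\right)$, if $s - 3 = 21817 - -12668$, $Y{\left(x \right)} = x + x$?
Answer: $1226242677$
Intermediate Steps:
$Y{\left(x \right)} = 2 x$
$s = 34488$ ($s = 3 + \left(21817 - -12668\right) = 3 + \left(21817 + 12668\right) = 3 + 34485 = 34488$)
$\left(Y{\left(38 \right)} + 23277\right) \left(18021 + s\right) = \left(2 \cdot 38 + 23277\right) \left(18021 + 34488\right) = \left(76 + 23277\right) 52509 = 23353 \cdot 52509 = 1226242677$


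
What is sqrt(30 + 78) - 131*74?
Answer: -9694 + 6*sqrt(3) ≈ -9683.6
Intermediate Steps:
sqrt(30 + 78) - 131*74 = sqrt(108) - 9694 = 6*sqrt(3) - 9694 = -9694 + 6*sqrt(3)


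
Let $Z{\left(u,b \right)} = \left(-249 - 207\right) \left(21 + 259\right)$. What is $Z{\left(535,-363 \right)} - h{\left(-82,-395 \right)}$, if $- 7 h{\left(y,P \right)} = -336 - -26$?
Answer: $- \frac{894070}{7} \approx -1.2772 \cdot 10^{5}$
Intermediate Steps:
$h{\left(y,P \right)} = \frac{310}{7}$ ($h{\left(y,P \right)} = - \frac{-336 - -26}{7} = - \frac{-336 + 26}{7} = \left(- \frac{1}{7}\right) \left(-310\right) = \frac{310}{7}$)
$Z{\left(u,b \right)} = -127680$ ($Z{\left(u,b \right)} = \left(-456\right) 280 = -127680$)
$Z{\left(535,-363 \right)} - h{\left(-82,-395 \right)} = -127680 - \frac{310}{7} = - \frac{894070}{7}$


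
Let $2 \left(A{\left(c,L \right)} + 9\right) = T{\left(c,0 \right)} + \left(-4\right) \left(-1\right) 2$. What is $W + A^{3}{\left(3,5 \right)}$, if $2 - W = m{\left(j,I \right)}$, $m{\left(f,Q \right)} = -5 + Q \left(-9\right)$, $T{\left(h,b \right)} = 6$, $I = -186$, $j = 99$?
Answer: $-1675$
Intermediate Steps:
$A{\left(c,L \right)} = -2$ ($A{\left(c,L \right)} = -9 + \frac{6 + \left(-4\right) \left(-1\right) 2}{2} = -9 + \frac{6 + 4 \cdot 2}{2} = -9 + \frac{6 + 8}{2} = -9 + \frac{1}{2} \cdot 14 = -9 + 7 = -2$)
$m{\left(f,Q \right)} = -5 - 9 Q$
$W = -1667$ ($W = 2 - \left(-5 - -1674\right) = 2 - \left(-5 + 1674\right) = 2 - 1669 = -1667$)
$W + A^{3}{\left(3,5 \right)} = -1667 + \left(-2\right)^{3} = -1667 - 8 = -1675$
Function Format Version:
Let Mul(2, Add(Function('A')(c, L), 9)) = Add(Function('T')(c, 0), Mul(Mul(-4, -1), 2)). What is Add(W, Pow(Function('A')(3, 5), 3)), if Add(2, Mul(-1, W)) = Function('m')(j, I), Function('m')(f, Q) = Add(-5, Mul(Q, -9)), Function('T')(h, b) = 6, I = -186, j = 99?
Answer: -1675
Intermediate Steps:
Function('A')(c, L) = -2 (Function('A')(c, L) = Add(-9, Mul(Rational(1, 2), Add(6, Mul(Mul(-4, -1), 2)))) = Add(-9, Mul(Rational(1, 2), Add(6, Mul(4, 2)))) = Add(-9, Mul(Rational(1, 2), Add(6, 8))) = Add(-9, Mul(Rational(1, 2), 14)) = Add(-9, 7) = -2)
Function('m')(f, Q) = Add(-5, Mul(-9, Q))
W = -1667 (W = Add(2, Mul(-1, Add(-5, Mul(-9, -186)))) = Add(2, Mul(-1, Add(-5, 1674))) = Add(2, Mul(-1, 1669)) = Add(2, -1669) = -1667)
Add(W, Pow(Function('A')(3, 5), 3)) = Add(-1667, Pow(-2, 3)) = Add(-1667, -8) = -1675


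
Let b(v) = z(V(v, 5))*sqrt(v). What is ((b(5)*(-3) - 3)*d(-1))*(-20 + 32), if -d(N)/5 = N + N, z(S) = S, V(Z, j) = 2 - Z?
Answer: -360 + 1080*sqrt(5) ≈ 2055.0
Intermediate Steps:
d(N) = -10*N (d(N) = -5*(N + N) = -10*N)
b(v) = sqrt(v)*(2 - v) (b(v) = (2 - v)*sqrt(v) = sqrt(v)*(2 - v))
((b(5)*(-3) - 3)*d(-1))*(-20 + 32) = (((sqrt(5)*(2 - 1*5))*(-3) - 3)*(-10*(-1)))*(-20 + 32) = (((sqrt(5)*(2 - 5))*(-3) - 3)*10)*12 = (((sqrt(5)*(-3))*(-3) - 3)*10)*12 = ((-3*sqrt(5)*(-3) - 3)*10)*12 = ((9*sqrt(5) - 3)*10)*12 = ((-3 + 9*sqrt(5))*10)*12 = (-30 + 90*sqrt(5))*12 = -360 + 1080*sqrt(5)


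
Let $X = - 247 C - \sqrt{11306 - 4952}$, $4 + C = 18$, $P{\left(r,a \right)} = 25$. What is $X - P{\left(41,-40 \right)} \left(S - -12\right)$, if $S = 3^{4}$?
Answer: $-5783 - 3 \sqrt{706} \approx -5862.7$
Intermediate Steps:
$S = 81$
$C = 14$ ($C = -4 + 18 = 14$)
$X = -3458 - 3 \sqrt{706}$ ($X = \left(-247\right) 14 - \sqrt{11306 - 4952} = -3458 - \sqrt{6354} = -3458 - 3 \sqrt{706} \approx -3537.7$)
$X - P{\left(41,-40 \right)} \left(S - -12\right) = \left(-3458 - 3 \sqrt{706}\right) - 25 \left(81 - -12\right) = \left(-3458 - 3 \sqrt{706}\right) - 25 \left(81 + 12\right) = \left(-3458 - 3 \sqrt{706}\right) - 25 \cdot 93 = \left(-3458 - 3 \sqrt{706}\right) - 2325 = -5783 - 3 \sqrt{706}$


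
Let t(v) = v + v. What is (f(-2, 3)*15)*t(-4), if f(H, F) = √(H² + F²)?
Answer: -120*√13 ≈ -432.67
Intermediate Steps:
t(v) = 2*v
f(H, F) = √(F² + H²)
(f(-2, 3)*15)*t(-4) = (√(3² + (-2)²)*15)*(2*(-4)) = (√(9 + 4)*15)*(-8) = (√13*15)*(-8) = (15*√13)*(-8) = -120*√13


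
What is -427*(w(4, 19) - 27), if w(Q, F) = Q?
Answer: 9821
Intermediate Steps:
-427*(w(4, 19) - 27) = -427*(4 - 27) = -427*(-23) = 9821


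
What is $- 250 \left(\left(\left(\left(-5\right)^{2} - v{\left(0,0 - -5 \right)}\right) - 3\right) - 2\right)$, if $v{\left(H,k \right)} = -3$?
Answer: $-5750$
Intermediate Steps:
$- 250 \left(\left(\left(\left(-5\right)^{2} - v{\left(0,0 - -5 \right)}\right) - 3\right) - 2\right) = - 250 \left(\left(\left(\left(-5\right)^{2} - -3\right) - 3\right) - 2\right) = - 250 \left(\left(\left(25 + 3\right) - 3\right) - 2\right) = - 250 \left(\left(28 - 3\right) - 2\right) = - 250 \left(25 - 2\right) = \left(-250\right) 23 = -5750$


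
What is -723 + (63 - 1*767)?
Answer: -1427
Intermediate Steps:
-723 + (63 - 1*767) = -723 + (63 - 767) = -723 - 704 = -1427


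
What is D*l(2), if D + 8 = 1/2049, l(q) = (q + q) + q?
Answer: -32782/683 ≈ -47.997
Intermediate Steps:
l(q) = 3*q (l(q) = 2*q + q = 3*q)
D = -16391/2049 (D = -8 + 1/2049 = -16391/2049 ≈ -7.9995)
D*l(2) = -16391*2/683 = -16391/2049*6 = -32782/683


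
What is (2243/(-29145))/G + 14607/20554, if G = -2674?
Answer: 284606024183/400462471605 ≈ 0.71069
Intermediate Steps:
(2243/(-29145))/G + 14607/20554 = (2243/(-29145))/(-2674) + 14607/20554 = (2243*(-1/29145))*(-1/2674) + 14607*(1/20554) = -2243/29145*(-1/2674) + 14607/20554 = 2243/77933730 + 14607/20554 = 284606024183/400462471605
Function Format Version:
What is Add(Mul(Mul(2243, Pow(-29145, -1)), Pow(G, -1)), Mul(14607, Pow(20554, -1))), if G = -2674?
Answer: Rational(284606024183, 400462471605) ≈ 0.71069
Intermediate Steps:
Add(Mul(Mul(2243, Pow(-29145, -1)), Pow(G, -1)), Mul(14607, Pow(20554, -1))) = Add(Mul(Mul(2243, Pow(-29145, -1)), Pow(-2674, -1)), Mul(14607, Pow(20554, -1))) = Add(Mul(Mul(2243, Rational(-1, 29145)), Rational(-1, 2674)), Mul(14607, Rational(1, 20554))) = Add(Mul(Rational(-2243, 29145), Rational(-1, 2674)), Rational(14607, 20554)) = Add(Rational(2243, 77933730), Rational(14607, 20554)) = Rational(284606024183, 400462471605)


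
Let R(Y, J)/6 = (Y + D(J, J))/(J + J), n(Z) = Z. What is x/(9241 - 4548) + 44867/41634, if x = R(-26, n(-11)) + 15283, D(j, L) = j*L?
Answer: 9303520093/2149271982 ≈ 4.3287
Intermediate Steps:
D(j, L) = L*j
R(Y, J) = 3*(Y + J**2)/J (R(Y, J) = 6*((Y + J*J)/(J + J)) = 6*((Y + J**2)/((2*J))) = 6*((Y + J**2)*(1/(2*J))) = 6*((Y + J**2)/(2*J)) = 3*(Y + J**2)/J)
x = 167828/11 (x = (3*(-11) + 3*(-26)/(-11)) + 15283 = (-33 + 3*(-26)*(-1/11)) + 15283 = (-33 + 78/11) + 15283 = -285/11 + 15283 = 167828/11 ≈ 15257.)
x/(9241 - 4548) + 44867/41634 = 167828/(11*(9241 - 4548)) + 44867/41634 = (167828/11)/4693 + 44867*(1/41634) = (167828/11)*(1/4693) + 44867/41634 = 167828/51623 + 44867/41634 = 9303520093/2149271982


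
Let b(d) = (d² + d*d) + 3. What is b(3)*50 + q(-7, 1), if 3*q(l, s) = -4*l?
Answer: 3178/3 ≈ 1059.3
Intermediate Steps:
q(l, s) = -4*l/3 (q(l, s) = (-4*l)/3 = -4*l/3)
b(d) = 3 + 2*d² (b(d) = (d² + d²) + 3 = 2*d² + 3 = 3 + 2*d²)
b(3)*50 + q(-7, 1) = (3 + 2*3²)*50 - 4/3*(-7) = (3 + 2*9)*50 + 28/3 = (3 + 18)*50 + 28/3 = 21*50 + 28/3 = 1050 + 28/3 = 3178/3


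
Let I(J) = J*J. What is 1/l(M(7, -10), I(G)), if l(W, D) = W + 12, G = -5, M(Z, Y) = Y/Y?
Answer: 1/13 ≈ 0.076923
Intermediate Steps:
M(Z, Y) = 1
I(J) = J²
l(W, D) = 12 + W
1/l(M(7, -10), I(G)) = 1/(12 + 1) = 1/13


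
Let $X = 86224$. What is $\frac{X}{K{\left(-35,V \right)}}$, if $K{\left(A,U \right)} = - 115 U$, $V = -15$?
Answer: $\frac{86224}{1725} \approx 49.985$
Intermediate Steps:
$\frac{X}{K{\left(-35,V \right)}} = \frac{86224}{\left(-115\right) \left(-15\right)} = \frac{86224}{1725}$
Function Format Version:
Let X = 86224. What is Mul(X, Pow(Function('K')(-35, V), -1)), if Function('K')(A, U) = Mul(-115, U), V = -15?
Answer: Rational(86224, 1725) ≈ 49.985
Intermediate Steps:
Mul(X, Pow(Function('K')(-35, V), -1)) = Mul(86224, Pow(Mul(-115, -15), -1)) = Mul(86224, Pow(1725, -1)) = Mul(86224, Rational(1, 1725)) = Rational(86224, 1725)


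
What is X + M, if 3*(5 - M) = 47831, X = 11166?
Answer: -14318/3 ≈ -4772.7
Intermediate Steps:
M = -47816/3 (M = 5 - ⅓*47831 = 5 - 47831/3 = -47816/3 ≈ -15939.)
X + M = 11166 - 47816/3 = -14318/3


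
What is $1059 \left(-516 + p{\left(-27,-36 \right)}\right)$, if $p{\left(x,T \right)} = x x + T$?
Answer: $187443$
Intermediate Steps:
$p{\left(x,T \right)} = T + x^{2}$ ($p{\left(x,T \right)} = x^{2} + T = T + x^{2}$)
$1059 \left(-516 + p{\left(-27,-36 \right)}\right) = 1059 \left(-516 - \left(36 - \left(-27\right)^{2}\right)\right) = 1059 \left(-516 + \left(-36 + 729\right)\right) = 1059 \left(-516 + 693\right) = 1059 \cdot 177 = 187443$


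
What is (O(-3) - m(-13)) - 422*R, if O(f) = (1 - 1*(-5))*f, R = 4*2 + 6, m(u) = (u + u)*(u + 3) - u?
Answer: -6199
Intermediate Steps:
m(u) = -u + 2*u*(3 + u) (m(u) = (2*u)*(3 + u) - u = 2*u*(3 + u) - u = -u + 2*u*(3 + u))
R = 14 (R = 8 + 6 = 14)
O(f) = 6*f (O(f) = (1 + 5)*f = 6*f)
(O(-3) - m(-13)) - 422*R = (6*(-3) - (-13)*(5 + 2*(-13))) - 422*14 = (-18 - (-13)*(5 - 26)) - 5908 = (-18 - (-13)*(-21)) - 5908 = (-18 - 1*273) - 5908 = (-18 - 273) - 5908 = -291 - 5908 = -6199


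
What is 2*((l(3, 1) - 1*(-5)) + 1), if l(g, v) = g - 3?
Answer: 12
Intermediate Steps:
l(g, v) = -3 + g
2*((l(3, 1) - 1*(-5)) + 1) = 2*(((-3 + 3) - 1*(-5)) + 1) = 2*((0 + 5) + 1) = 2*(5 + 1) = 2*6 = 12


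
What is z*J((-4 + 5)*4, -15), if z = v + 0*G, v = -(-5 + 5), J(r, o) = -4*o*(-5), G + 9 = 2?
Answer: 0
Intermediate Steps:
G = -7 (G = -9 + 2 = -7)
J(r, o) = 20*o
v = 0 (v = -1*0 = 0)
z = 0 (z = 0 + 0*(-7) = 0 + 0 = 0)
z*J((-4 + 5)*4, -15) = 0*(20*(-15)) = 0*(-300) = 0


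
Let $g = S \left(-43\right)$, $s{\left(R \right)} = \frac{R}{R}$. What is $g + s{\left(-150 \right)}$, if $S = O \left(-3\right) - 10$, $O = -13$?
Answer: $-1246$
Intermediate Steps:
$s{\left(R \right)} = 1$
$S = 29$ ($S = \left(-13\right) \left(-3\right) - 10 = 39 - 10 = 29$)
$g = -1247$ ($g = 29 \left(-43\right) = -1247$)
$g + s{\left(-150 \right)} = -1247 + 1 = -1246$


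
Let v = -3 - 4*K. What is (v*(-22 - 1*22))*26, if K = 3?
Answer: 17160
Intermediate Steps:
v = -15 (v = -3 - 4*3 = -3 - 12 = -15)
(v*(-22 - 1*22))*26 = -15*(-22 - 1*22)*26 = -15*(-22 - 22)*26 = -15*(-44)*26 = 660*26 = 17160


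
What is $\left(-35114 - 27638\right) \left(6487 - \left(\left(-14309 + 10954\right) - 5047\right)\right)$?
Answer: $-934314528$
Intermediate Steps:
$\left(-35114 - 27638\right) \left(6487 - \left(\left(-14309 + 10954\right) - 5047\right)\right) = - 62752 \left(6487 - \left(-3355 - 5047\right)\right) = - 62752 \left(6487 - -8402\right) = - 62752 \left(6487 + 8402\right) = \left(-62752\right) 14889 = -934314528$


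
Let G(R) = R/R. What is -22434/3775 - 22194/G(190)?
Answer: -83804784/3775 ≈ -22200.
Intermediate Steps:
G(R) = 1
-22434/3775 - 22194/G(190) = -22434/3775 - 22194/1 = -22434*1/3775 - 22194*1 = -22434/3775 - 22194 = -83804784/3775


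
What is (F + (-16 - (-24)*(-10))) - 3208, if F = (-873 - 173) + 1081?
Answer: -3429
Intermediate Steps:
F = 35 (F = -1046 + 1081 = 35)
(F + (-16 - (-24)*(-10))) - 3208 = (35 + (-16 - (-24)*(-10))) - 3208 = (35 + (-16 - 8*30)) - 3208 = (35 + (-16 - 240)) - 3208 = (35 - 256) - 3208 = -221 - 3208 = -3429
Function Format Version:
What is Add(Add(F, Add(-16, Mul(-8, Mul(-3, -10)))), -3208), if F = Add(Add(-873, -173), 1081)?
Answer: -3429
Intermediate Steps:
F = 35 (F = Add(-1046, 1081) = 35)
Add(Add(F, Add(-16, Mul(-8, Mul(-3, -10)))), -3208) = Add(Add(35, Add(-16, Mul(-8, Mul(-3, -10)))), -3208) = Add(Add(35, Add(-16, Mul(-8, 30))), -3208) = Add(Add(35, Add(-16, -240)), -3208) = Add(Add(35, -256), -3208) = Add(-221, -3208) = -3429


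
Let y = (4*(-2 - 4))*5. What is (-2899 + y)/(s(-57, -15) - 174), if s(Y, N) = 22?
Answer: 3019/152 ≈ 19.862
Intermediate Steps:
y = -120 (y = (4*(-6))*5 = -24*5 = -120)
(-2899 + y)/(s(-57, -15) - 174) = (-2899 - 120)/(22 - 174) = -3019/(-152) = -3019*(-1/152) = 3019/152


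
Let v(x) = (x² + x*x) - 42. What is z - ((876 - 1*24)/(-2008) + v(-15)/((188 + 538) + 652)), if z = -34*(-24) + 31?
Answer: 293003015/345878 ≈ 847.13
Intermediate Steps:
v(x) = -42 + 2*x² (v(x) = (x² + x²) - 42 = 2*x² - 42 = -42 + 2*x²)
z = 847 (z = 816 + 31 = 847)
z - ((876 - 1*24)/(-2008) + v(-15)/((188 + 538) + 652)) = 847 - ((876 - 1*24)/(-2008) + (-42 + 2*(-15)²)/((188 + 538) + 652)) = 847 - ((876 - 24)*(-1/2008) + (-42 + 2*225)/(726 + 652)) = 847 - (852*(-1/2008) + (-42 + 450)/1378) = 847 - (-213/502 + 408*(1/1378)) = 847 - (-213/502 + 204/689) = 847 - 1*(-44349/345878) = 847 + 44349/345878 = 293003015/345878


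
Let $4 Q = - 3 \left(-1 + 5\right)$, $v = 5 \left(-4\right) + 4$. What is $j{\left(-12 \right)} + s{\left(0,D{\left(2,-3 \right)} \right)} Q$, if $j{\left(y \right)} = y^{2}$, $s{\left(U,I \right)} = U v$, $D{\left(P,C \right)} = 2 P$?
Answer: $144$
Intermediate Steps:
$v = -16$ ($v = -20 + 4 = -16$)
$s{\left(U,I \right)} = - 16 U$ ($s{\left(U,I \right)} = U \left(-16\right) = - 16 U$)
$Q = -3$ ($Q = \frac{\left(-3\right) \left(-1 + 5\right)}{4} = \frac{\left(-3\right) 4}{4} = \frac{1}{4} \left(-12\right) = -3$)
$j{\left(-12 \right)} + s{\left(0,D{\left(2,-3 \right)} \right)} Q = \left(-12\right)^{2} + \left(-16\right) 0 \left(-3\right) = 144 + 0 \left(-3\right) = 144 + 0 = 144$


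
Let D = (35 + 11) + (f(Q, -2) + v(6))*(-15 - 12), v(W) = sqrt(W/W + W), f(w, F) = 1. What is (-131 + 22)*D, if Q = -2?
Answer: -2071 + 2943*sqrt(7) ≈ 5715.4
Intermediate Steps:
v(W) = sqrt(1 + W)
D = 19 - 27*sqrt(7) (D = (35 + 11) + (1 + sqrt(1 + 6))*(-15 - 12) = 46 + (1 + sqrt(7))*(-27) = 46 + (-27 - 27*sqrt(7)) = 19 - 27*sqrt(7) ≈ -52.435)
(-131 + 22)*D = (-131 + 22)*(19 - 27*sqrt(7)) = -109*(19 - 27*sqrt(7)) = -2071 + 2943*sqrt(7)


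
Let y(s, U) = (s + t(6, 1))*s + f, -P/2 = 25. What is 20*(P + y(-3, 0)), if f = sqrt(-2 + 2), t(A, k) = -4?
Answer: -580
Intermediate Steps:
f = 0 (f = sqrt(0) = 0)
P = -50 (P = -2*25 = -50)
y(s, U) = s*(-4 + s) (y(s, U) = (s - 4)*s + 0 = (-4 + s)*s + 0 = s*(-4 + s) + 0 = s*(-4 + s))
20*(P + y(-3, 0)) = 20*(-50 - 3*(-4 - 3)) = 20*(-50 - 3*(-7)) = 20*(-50 + 21) = 20*(-29) = -580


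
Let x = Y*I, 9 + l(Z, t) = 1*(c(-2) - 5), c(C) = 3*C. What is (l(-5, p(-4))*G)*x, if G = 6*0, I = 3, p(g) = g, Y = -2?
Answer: 0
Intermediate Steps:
G = 0
l(Z, t) = -20 (l(Z, t) = -9 + 1*(3*(-2) - 5) = -9 + 1*(-6 - 5) = -9 + 1*(-11) = -9 - 11 = -20)
x = -6 (x = -2*3 = -6)
(l(-5, p(-4))*G)*x = -20*0*(-6) = 0*(-6) = 0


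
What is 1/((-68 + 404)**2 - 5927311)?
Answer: -1/5814415 ≈ -1.7199e-7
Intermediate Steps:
1/((-68 + 404)**2 - 5927311) = 1/(336**2 - 5927311) = 1/(112896 - 5927311) = 1/(-5814415) = -1/5814415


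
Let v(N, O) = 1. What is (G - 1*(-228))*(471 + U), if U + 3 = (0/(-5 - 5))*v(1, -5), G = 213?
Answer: 206388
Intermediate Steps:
U = -3 (U = -3 + (0/(-5 - 5))*1 = -3 + (0/(-10))*1 = -3 - ⅒*0*1 = -3 + 0*1 = -3 + 0 = -3)
(G - 1*(-228))*(471 + U) = (213 - 1*(-228))*(471 - 3) = (213 + 228)*468 = 441*468 = 206388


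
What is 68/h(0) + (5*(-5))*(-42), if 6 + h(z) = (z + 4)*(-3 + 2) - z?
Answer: 5216/5 ≈ 1043.2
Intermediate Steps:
h(z) = -10 - 2*z (h(z) = -6 + ((z + 4)*(-3 + 2) - z) = -6 + ((4 + z)*(-1) - z) = -6 + ((-4 - z) - z) = -6 + (-4 - 2*z) = -10 - 2*z)
68/h(0) + (5*(-5))*(-42) = 68/(-10 - 2*0) + (5*(-5))*(-42) = 68/(-10 + 0) - 25*(-42) = 68/(-10) + 1050 = 68*(-⅒) + 1050 = -34/5 + 1050 = 5216/5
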